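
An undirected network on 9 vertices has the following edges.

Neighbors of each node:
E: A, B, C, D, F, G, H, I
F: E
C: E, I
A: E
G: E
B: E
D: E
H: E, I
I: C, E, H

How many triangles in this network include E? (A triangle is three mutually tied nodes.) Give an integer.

2

E's neighbors: A, B, C, D, F, G, H, and I.
Neighbor pairs that are themselves tied: E–C–I; E–H–I. Each forms one triangle with E, for 2 in total.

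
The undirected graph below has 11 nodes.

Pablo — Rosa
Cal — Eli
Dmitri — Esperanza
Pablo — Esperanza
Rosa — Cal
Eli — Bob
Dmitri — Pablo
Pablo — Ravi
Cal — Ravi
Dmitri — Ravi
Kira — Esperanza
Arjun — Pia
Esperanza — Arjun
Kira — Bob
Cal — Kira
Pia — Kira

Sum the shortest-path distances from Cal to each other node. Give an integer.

Distances from Cal: Arjun:3, Bob:2, Dmitri:2, Eli:1, Esperanza:2, Kira:1, Pablo:2, Pia:2, Ravi:1, Rosa:1.
Sum = 3 + 2 + 2 + 1 + 2 + 1 + 2 + 2 + 1 + 1 = 17.

17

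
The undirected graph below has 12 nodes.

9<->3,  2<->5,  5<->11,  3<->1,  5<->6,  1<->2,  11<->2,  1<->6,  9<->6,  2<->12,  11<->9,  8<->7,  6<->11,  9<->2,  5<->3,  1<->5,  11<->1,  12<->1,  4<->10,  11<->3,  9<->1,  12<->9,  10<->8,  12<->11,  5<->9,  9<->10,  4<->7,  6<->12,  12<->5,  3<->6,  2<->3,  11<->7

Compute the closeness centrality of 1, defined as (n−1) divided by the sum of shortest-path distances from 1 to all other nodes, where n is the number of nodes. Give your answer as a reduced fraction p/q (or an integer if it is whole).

Distances from 1: 2:1, 3:1, 4:3, 5:1, 6:1, 7:2, 8:3, 9:1, 10:2, 11:1, 12:1. Sum = 17.
n = 12, so closeness = 11/17.

11/17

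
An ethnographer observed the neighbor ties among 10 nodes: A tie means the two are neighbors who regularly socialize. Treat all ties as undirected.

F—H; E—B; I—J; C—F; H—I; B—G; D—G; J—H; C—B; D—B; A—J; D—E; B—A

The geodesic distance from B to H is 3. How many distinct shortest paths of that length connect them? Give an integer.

The shortest distance is 3. The length-3 paths are: B–C–F–H; B–A–J–H.
That gives 2 distinct shortest paths.

2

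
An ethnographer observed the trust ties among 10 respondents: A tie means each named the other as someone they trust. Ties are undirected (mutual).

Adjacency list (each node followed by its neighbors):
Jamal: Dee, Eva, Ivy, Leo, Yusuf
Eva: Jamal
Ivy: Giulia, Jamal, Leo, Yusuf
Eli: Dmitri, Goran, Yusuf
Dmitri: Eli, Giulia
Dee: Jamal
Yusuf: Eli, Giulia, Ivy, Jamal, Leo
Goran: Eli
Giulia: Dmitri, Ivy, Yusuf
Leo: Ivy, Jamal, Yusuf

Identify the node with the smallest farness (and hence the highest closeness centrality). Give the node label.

Farness (sum of distances to all others) for each node — Dee:23, Dmitri:22, Eli:17, Eva:23, Giulia:18, Goran:25, Ivy:15, Jamal:15, Leo:17, Yusuf:13.
The smallest farness is 13, for Yusuf, so Yusuf has the highest closeness.

Yusuf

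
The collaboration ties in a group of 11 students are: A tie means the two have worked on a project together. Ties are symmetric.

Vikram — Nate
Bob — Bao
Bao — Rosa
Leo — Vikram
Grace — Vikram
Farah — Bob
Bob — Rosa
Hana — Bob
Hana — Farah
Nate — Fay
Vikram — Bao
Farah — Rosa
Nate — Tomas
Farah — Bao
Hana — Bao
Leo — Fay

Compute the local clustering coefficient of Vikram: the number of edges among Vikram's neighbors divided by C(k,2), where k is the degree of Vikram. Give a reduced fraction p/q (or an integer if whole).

Vikram's neighbors: Bao, Grace, Leo, and Nate (k = 4).
Possible neighbor pairs: C(4,2) = 6. Edges among them: none → e = 0.
Clustering(Vikram) = 0/6 = 0.

0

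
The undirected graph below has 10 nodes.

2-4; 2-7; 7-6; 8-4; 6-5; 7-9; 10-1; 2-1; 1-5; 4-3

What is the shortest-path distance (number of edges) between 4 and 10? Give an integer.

One shortest route is 4 – 2 – 1 – 10, which uses 3 edges, and at distance 2 from 4 we only reach {1, 7}, which does not include 10. So d(4,10) = 3.

3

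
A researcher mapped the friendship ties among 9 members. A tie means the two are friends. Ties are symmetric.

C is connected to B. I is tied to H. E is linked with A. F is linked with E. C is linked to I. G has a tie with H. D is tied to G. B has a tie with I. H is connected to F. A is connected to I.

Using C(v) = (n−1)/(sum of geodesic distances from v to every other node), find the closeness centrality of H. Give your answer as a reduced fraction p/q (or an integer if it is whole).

8/13

Distances from H: A:2, B:2, C:2, D:2, E:2, F:1, G:1, I:1. Sum = 13.
n = 9, so closeness = 8/13.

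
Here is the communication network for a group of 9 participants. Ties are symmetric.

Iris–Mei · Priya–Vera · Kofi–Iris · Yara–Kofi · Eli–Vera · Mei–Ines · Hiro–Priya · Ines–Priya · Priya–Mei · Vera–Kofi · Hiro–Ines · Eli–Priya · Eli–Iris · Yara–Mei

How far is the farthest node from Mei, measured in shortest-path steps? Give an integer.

Distances from Mei: Eli:2, Hiro:2, Ines:1, Iris:1, Kofi:2, Priya:1, Vera:2, Yara:1.
The largest is 2 (to Kofi, Eli, Hiro, and Vera), so the eccentricity of Mei is 2.

2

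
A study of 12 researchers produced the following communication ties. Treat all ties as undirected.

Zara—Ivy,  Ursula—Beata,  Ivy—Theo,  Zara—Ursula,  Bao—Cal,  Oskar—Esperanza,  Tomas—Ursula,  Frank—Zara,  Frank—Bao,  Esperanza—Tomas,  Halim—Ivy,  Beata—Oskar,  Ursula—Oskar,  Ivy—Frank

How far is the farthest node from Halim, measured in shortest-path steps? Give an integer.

Distances from Halim: Bao:3, Beata:4, Cal:4, Esperanza:5, Frank:2, Ivy:1, Oskar:4, Theo:2, Tomas:4, Ursula:3, Zara:2.
The largest is 5 (to Esperanza), so the eccentricity of Halim is 5.

5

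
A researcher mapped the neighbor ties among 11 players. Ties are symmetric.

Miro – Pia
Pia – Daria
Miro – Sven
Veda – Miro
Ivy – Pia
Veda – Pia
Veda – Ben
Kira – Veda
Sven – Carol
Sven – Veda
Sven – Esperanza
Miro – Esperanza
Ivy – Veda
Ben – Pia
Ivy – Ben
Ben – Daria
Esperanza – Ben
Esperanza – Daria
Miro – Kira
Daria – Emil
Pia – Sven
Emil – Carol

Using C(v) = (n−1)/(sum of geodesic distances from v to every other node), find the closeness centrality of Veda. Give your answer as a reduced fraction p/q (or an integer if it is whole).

2/3

Distances from Veda: Ben:1, Carol:2, Daria:2, Emil:3, Esperanza:2, Ivy:1, Kira:1, Miro:1, Pia:1, Sven:1. Sum = 15.
n = 11, so closeness = 10/15 = 2/3.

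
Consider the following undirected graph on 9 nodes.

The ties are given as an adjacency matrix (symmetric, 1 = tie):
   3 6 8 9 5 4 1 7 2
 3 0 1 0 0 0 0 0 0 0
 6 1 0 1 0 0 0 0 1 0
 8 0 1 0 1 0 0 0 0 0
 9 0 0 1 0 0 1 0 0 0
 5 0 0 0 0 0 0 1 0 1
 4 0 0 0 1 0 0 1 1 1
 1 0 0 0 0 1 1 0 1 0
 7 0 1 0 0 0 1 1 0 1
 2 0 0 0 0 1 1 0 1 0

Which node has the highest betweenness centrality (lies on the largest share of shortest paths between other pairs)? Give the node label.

7

Unnormalized betweenness of each node: 1:3, 2:3, 3:0, 4:35/6, 5:1/3, 6:19/2, 7:59/6, 8:2, 9:5/2.
7 has the largest value, 59/6, making it the main broker — the node through which the most shortest paths run.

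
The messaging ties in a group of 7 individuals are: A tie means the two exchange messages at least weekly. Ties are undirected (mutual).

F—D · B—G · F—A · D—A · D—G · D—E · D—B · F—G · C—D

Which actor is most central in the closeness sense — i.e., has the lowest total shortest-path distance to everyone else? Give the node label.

Farness (sum of distances to all others) for each node — A:10, B:10, C:11, D:6, E:11, F:9, G:9.
The smallest farness is 6, for D, so D has the highest closeness.

D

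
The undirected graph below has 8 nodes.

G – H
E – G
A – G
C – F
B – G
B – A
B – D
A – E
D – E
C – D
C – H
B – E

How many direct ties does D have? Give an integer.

3

D is directly tied to B, C, and E. That is 3 neighbors, so the degree of D is 3.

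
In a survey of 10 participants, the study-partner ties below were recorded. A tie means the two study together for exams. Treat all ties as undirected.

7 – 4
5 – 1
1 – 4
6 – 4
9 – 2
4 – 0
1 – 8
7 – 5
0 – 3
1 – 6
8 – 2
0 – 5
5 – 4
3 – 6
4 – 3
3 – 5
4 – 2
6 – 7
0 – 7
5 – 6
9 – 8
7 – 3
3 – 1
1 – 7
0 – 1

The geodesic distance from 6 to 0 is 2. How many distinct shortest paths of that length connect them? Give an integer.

The shortest distance is 2. The length-2 paths are: 6–1–0; 6–5–0; 6–7–0; 6–4–0; 6–3–0.
That gives 5 distinct shortest paths.

5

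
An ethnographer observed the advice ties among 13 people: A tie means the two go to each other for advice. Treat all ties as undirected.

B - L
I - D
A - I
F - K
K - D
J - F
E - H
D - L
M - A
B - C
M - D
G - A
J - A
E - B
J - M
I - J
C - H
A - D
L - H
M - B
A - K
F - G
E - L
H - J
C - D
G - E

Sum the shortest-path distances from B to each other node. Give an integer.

23

Distances from B: A:2, C:1, D:2, E:1, F:3, G:2, H:2, I:3, J:2, K:3, L:1, M:1.
Sum = 2 + 1 + 2 + 1 + 3 + 2 + 2 + 3 + 2 + 3 + 1 + 1 = 23.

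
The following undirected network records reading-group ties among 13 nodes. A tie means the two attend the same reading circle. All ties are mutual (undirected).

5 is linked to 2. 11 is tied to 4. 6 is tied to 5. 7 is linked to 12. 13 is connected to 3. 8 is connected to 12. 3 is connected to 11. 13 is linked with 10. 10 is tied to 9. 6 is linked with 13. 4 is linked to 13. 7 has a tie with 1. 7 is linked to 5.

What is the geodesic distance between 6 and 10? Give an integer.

2

One shortest route is 6 – 13 – 10, which uses 2 edges, and 6 and 10 are not directly tied, so nothing shorter exists. So d(6,10) = 2.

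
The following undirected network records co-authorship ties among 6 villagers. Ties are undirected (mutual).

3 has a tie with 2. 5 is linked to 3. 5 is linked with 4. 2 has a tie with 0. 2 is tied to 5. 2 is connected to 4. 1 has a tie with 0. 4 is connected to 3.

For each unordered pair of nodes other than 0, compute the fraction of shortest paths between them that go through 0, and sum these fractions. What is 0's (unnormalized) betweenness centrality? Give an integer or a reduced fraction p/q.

Pairs whose geodesics pass through 0 — 3–1: 1; 5–1: 1; 2–1: 1; 4–1: 1.
All other pairs contribute 0.
Summing the contributions gives betweenness(0) = 4.

4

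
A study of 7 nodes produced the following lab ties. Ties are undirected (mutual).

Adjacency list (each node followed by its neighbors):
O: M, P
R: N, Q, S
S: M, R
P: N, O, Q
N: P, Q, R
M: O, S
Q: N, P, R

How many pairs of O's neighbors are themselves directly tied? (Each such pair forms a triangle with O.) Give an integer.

O's neighbors are M and P, but none of them are tied to each other, so no triangle contains O.

0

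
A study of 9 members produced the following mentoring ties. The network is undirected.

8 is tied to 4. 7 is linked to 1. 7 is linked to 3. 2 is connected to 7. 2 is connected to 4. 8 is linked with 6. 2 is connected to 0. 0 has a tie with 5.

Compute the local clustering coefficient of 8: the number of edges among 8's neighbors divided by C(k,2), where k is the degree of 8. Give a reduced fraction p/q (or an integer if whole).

8's neighbors: 4 and 6 (k = 2).
Possible neighbor pairs: C(2,2) = 1. Edges among them: none → e = 0.
Clustering(8) = 0/1.

0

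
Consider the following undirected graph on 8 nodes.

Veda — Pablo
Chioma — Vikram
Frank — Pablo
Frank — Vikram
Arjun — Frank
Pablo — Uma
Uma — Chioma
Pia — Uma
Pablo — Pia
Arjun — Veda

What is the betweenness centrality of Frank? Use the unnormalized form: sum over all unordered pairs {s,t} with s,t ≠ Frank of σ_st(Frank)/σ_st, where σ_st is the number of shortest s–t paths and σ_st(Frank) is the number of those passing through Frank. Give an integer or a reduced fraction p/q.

Pairs whose geodesics pass through Frank — Chioma–Arjun: 1; Vikram–Arjun: 1; Vikram–Veda: 2/2; Vikram–Pablo: 1; Vikram–Pia: 1/2; Arjun–Pablo: 1/2; Arjun–Pia: 1/2; Arjun–Uma: 1/2.
All other pairs contribute 0.
Summing the contributions gives betweenness(Frank) = 6.

6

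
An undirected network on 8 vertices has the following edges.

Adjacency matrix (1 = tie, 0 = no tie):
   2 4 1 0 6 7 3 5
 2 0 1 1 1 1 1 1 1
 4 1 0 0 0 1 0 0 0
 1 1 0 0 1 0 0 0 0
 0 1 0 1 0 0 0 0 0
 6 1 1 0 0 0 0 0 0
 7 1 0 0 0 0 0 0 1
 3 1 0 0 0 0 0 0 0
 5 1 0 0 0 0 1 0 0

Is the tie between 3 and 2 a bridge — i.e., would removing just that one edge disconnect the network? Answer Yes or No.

Without the 3–2 edge there is no alternate route between 3 and 2, so the network disconnects. It is a bridge.

Yes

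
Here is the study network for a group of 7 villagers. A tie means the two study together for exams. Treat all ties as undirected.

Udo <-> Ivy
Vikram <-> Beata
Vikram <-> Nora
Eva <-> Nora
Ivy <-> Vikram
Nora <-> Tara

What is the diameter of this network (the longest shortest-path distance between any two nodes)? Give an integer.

4

Eccentricity of each node (its greatest distance to any other): Beata:3, Eva:4, Ivy:3, Nora:3, Tara:4, Udo:4, Vikram:2.
The maximum eccentricity is 4, realized for instance by the pair Eva–Udo via Eva – Nora – Vikram – Ivy – Udo. So the diameter is 4.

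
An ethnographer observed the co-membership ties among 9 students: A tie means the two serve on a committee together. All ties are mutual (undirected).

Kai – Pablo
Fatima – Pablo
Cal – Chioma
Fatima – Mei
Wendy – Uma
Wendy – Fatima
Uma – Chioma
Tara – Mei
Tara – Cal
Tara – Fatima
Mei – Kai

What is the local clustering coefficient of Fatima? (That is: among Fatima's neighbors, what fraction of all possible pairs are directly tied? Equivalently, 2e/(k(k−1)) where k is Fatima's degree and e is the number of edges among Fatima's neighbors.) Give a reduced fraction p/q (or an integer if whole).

Fatima's neighbors: Mei, Pablo, Tara, and Wendy (k = 4).
Possible neighbor pairs: C(4,2) = 6. Edges among them: Mei–Tara → e = 1.
Clustering(Fatima) = 1/6.

1/6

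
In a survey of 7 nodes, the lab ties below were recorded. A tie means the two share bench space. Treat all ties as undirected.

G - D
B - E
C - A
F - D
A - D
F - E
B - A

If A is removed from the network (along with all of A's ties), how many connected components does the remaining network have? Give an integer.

Without A, the remaining ties split the others into: {B, D, E, F, G}; {C}.
That's 2 separate components.

2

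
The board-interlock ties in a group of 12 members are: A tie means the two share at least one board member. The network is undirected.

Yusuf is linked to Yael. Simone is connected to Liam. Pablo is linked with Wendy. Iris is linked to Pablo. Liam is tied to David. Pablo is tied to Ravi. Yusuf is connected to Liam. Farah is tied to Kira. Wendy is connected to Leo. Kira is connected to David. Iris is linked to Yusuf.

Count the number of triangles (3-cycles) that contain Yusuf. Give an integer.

Yusuf's neighbors are Iris, Liam, and Yael, but none of them are tied to each other, so no triangle contains Yusuf.

0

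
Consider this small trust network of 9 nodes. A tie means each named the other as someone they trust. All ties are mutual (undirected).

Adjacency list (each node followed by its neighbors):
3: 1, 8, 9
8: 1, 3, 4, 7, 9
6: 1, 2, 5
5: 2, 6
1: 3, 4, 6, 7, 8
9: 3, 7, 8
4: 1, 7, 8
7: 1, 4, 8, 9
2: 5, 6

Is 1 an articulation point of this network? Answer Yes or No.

Yes

Removing 1 leaves {2, 5, and 6} with no path to {3, 4, 7, 8, and 9}, so the network splits into 2 components. 1 is a cut vertex.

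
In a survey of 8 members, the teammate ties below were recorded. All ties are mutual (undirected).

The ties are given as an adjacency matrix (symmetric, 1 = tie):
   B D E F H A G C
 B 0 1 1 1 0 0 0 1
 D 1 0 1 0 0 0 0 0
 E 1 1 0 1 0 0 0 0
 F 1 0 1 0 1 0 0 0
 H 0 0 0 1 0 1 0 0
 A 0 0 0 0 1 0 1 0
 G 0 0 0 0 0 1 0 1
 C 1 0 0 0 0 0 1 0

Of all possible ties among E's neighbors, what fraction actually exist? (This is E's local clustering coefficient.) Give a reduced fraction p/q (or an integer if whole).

2/3

E's neighbors: B, D, and F (k = 3).
Possible neighbor pairs: C(3,2) = 3. Edges among them: B–D, B–F → e = 2.
Clustering(E) = 2/3.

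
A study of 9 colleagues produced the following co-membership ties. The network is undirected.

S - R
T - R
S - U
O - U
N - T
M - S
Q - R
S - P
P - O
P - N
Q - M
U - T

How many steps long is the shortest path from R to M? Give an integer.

2

One shortest route is R – Q – M, which uses 2 edges, and R and M are not directly tied, so nothing shorter exists. So d(R,M) = 2.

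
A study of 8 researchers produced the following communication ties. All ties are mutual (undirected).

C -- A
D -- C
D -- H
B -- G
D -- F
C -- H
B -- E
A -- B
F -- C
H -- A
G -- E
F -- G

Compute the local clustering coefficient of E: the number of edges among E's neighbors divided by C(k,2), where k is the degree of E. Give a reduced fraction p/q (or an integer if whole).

1

E's neighbors: B and G (k = 2).
Possible neighbor pairs: C(2,2) = 1. Edges among them: B–G → e = 1.
Clustering(E) = 1/1.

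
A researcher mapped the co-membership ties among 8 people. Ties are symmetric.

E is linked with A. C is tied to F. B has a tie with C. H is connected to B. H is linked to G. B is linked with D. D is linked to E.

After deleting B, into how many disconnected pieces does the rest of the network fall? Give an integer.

Without B, the remaining ties split the others into: {A, D, E}; {C, F}; {G, H}.
That's 3 separate components.

3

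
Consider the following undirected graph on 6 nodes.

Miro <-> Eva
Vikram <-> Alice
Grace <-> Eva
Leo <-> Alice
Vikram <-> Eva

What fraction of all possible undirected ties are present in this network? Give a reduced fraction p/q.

1/3

There are 5 edges and 6 nodes, so the maximum possible is C(6,2) = 15.
Density = 5/15 = 1/3.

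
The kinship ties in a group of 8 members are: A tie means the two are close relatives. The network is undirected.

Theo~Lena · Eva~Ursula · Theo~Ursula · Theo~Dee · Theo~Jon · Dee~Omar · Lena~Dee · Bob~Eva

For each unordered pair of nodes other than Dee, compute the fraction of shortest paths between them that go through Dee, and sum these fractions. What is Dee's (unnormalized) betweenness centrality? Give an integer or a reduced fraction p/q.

6

Pairs whose geodesics pass through Dee — Omar–Bob: 1; Omar–Eva: 1; Omar–Theo: 1; Omar–Jon: 1; Omar–Lena: 1; Omar–Ursula: 1.
All other pairs contribute 0.
Summing the contributions gives betweenness(Dee) = 6.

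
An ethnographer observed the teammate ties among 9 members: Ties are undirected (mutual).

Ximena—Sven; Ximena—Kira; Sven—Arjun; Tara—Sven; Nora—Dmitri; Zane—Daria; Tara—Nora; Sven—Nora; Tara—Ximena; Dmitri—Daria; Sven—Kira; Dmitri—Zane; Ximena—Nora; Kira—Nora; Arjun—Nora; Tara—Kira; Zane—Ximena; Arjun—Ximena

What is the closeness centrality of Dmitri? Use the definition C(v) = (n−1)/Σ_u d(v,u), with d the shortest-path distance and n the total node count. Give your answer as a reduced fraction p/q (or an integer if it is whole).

Distances from Dmitri: Arjun:2, Daria:1, Kira:2, Nora:1, Sven:2, Tara:2, Ximena:2, Zane:1. Sum = 13.
n = 9, so closeness = 8/13.

8/13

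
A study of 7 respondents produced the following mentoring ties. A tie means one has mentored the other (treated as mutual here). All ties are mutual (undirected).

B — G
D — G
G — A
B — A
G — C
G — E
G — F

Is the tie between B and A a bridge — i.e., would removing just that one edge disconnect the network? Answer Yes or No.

Even without that edge, B still reaches A via B – G – A, so the network stays connected. Not a bridge.

No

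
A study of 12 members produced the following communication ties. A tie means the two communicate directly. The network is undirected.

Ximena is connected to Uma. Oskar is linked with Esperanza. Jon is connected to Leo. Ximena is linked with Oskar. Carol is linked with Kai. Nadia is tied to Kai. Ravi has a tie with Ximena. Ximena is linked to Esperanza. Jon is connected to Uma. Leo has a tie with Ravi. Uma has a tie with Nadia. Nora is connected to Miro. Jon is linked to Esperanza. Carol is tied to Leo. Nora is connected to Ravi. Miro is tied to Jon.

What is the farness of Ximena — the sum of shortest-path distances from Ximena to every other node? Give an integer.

21

Distances from Ximena: Carol:3, Esperanza:1, Jon:2, Kai:3, Leo:2, Miro:3, Nadia:2, Nora:2, Oskar:1, Ravi:1, Uma:1.
Sum = 3 + 1 + 2 + 3 + 2 + 3 + 2 + 2 + 1 + 1 + 1 = 21.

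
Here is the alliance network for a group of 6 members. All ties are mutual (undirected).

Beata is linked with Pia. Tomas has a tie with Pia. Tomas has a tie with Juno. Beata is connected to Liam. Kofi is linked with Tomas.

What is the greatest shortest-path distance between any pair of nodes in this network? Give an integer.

4

Eccentricity of each node (its greatest distance to any other): Beata:3, Juno:4, Kofi:4, Liam:4, Pia:2, Tomas:3.
The maximum eccentricity is 4, realized for instance by the pair Juno–Liam via Juno – Tomas – Pia – Beata – Liam. So the diameter is 4.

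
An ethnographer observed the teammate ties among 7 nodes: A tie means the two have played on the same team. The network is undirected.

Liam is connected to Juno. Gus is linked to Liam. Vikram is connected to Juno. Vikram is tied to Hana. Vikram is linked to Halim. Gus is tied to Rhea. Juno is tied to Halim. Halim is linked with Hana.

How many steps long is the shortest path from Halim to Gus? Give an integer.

One shortest route is Halim – Juno – Liam – Gus, which uses 3 edges, and at distance 2 from Halim we only reach {Liam}, which does not include Gus. So d(Halim,Gus) = 3.

3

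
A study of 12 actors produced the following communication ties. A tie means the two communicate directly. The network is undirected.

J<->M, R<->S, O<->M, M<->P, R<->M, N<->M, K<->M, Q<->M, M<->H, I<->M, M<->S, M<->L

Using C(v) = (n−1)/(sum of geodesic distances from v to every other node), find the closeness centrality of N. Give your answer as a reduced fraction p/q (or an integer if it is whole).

Distances from N: H:2, I:2, J:2, K:2, L:2, M:1, O:2, P:2, Q:2, R:2, S:2. Sum = 21.
n = 12, so closeness = 11/21.

11/21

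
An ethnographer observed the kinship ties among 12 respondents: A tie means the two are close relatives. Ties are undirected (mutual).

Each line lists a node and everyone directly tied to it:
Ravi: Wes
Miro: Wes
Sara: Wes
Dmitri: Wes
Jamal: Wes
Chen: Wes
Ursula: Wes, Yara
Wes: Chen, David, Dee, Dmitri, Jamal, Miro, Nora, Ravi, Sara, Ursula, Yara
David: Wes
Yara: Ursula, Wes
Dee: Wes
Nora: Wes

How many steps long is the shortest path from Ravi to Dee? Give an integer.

One shortest route is Ravi – Wes – Dee, which uses 2 edges, and Ravi and Dee are not directly tied, so nothing shorter exists. So d(Ravi,Dee) = 2.

2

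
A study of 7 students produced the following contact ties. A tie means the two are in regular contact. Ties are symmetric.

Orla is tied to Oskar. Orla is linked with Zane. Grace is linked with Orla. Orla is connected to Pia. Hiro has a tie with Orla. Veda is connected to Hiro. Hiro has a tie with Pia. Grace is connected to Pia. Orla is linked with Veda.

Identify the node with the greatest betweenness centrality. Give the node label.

Orla

Unnormalized betweenness of each node: Grace:0, Hiro:1/2, Orla:11, Oskar:0, Pia:1/2, Veda:0, Zane:0.
Orla has the largest value, 11, making it the main broker — the node through which the most shortest paths run.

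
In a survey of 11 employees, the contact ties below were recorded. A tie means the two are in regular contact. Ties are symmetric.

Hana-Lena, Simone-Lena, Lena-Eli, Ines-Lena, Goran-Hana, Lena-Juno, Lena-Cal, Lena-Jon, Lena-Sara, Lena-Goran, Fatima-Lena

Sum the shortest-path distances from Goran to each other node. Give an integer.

18

Distances from Goran: Cal:2, Eli:2, Fatima:2, Hana:1, Ines:2, Jon:2, Juno:2, Lena:1, Sara:2, Simone:2.
Sum = 2 + 2 + 2 + 1 + 2 + 2 + 2 + 1 + 2 + 2 = 18.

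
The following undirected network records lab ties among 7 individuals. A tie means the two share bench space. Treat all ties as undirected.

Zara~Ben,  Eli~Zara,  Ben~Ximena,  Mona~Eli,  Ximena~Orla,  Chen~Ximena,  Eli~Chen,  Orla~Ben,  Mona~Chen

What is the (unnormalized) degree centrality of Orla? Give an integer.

Orla is directly tied to Ben and Ximena. That is 2 neighbors, so the degree of Orla is 2.

2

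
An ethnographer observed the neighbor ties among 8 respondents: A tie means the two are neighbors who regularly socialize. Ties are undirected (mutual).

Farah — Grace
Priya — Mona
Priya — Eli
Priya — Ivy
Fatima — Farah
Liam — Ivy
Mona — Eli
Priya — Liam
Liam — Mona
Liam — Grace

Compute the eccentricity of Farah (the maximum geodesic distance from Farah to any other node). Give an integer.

4

Distances from Farah: Eli:4, Fatima:1, Grace:1, Ivy:3, Liam:2, Mona:3, Priya:3.
The largest is 4 (to Eli), so the eccentricity of Farah is 4.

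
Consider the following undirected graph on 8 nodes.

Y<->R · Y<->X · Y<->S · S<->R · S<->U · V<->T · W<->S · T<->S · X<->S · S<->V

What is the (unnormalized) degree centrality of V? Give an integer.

V is directly tied to S and T. That is 2 neighbors, so the degree of V is 2.

2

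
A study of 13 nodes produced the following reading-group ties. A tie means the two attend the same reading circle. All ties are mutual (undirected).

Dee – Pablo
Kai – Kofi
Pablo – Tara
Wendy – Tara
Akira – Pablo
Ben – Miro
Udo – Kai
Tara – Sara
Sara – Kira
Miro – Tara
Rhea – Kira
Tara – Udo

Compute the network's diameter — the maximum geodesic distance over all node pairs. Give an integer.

Eccentricity of each node (its greatest distance to any other): Akira:5, Ben:5, Dee:5, Kai:5, Kira:5, Kofi:6, Miro:4, Pablo:4, Rhea:6, Sara:4, Tara:3, Udo:4, Wendy:4.
The maximum eccentricity is 6, realized for instance by the pair Kofi–Rhea via Kofi – Kai – Udo – Tara – Sara – Kira – Rhea. So the diameter is 6.

6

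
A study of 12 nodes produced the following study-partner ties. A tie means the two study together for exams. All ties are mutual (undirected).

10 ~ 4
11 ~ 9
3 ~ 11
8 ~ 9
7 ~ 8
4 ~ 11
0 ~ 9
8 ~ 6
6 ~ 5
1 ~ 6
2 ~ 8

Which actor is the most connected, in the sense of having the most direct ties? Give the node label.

8

Degrees — 0:1, 1:1, 2:1, 3:1, 4:2, 5:1, 6:3, 7:1, 8:4, 9:3, 10:1, 11:3.
The maximum is 4, attained only by 8.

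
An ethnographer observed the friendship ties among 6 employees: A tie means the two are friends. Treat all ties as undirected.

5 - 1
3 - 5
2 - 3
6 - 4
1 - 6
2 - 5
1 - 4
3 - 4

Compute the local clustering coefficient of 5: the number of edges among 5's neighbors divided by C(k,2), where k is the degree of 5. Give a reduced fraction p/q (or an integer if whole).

5's neighbors: 1, 2, and 3 (k = 3).
Possible neighbor pairs: C(3,2) = 3. Edges among them: 2–3 → e = 1.
Clustering(5) = 1/3.

1/3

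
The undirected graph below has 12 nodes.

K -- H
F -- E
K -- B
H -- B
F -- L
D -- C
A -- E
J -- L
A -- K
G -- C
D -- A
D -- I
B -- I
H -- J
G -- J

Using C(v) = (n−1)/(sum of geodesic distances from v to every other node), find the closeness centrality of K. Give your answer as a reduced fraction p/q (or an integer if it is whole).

Distances from K: A:1, B:1, C:3, D:2, E:2, F:3, G:3, H:1, I:2, J:2, L:3. Sum = 23.
n = 12, so closeness = 11/23.

11/23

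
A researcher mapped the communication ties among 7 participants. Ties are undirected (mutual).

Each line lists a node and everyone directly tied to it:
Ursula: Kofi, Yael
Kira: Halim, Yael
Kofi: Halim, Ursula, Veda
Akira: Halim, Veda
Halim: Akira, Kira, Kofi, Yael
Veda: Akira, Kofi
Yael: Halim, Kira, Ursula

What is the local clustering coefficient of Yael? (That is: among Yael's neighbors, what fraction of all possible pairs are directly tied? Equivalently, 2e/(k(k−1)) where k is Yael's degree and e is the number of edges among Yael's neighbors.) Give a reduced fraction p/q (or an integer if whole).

Yael's neighbors: Halim, Kira, and Ursula (k = 3).
Possible neighbor pairs: C(3,2) = 3. Edges among them: Halim–Kira → e = 1.
Clustering(Yael) = 1/3.

1/3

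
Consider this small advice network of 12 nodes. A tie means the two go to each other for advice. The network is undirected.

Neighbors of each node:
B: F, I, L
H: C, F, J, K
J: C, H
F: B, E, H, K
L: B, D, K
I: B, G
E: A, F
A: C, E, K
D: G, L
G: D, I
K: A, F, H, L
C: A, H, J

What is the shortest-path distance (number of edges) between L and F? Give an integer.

2

One shortest route is L – B – F, which uses 2 edges, and L and F are not directly tied, so nothing shorter exists. So d(L,F) = 2.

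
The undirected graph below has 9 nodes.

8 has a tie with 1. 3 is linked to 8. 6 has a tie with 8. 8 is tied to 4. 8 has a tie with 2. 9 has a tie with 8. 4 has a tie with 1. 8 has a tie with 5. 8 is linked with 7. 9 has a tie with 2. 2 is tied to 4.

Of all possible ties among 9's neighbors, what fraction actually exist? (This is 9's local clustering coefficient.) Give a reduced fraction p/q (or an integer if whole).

9's neighbors: 2 and 8 (k = 2).
Possible neighbor pairs: C(2,2) = 1. Edges among them: 2–8 → e = 1.
Clustering(9) = 1/1.

1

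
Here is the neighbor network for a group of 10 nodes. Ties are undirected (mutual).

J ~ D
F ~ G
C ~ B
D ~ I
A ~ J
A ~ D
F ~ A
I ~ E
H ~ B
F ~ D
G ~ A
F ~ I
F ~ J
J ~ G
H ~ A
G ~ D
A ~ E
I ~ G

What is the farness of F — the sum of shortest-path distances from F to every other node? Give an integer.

Distances from F: A:1, B:3, C:4, D:1, E:2, G:1, H:2, I:1, J:1.
Sum = 1 + 3 + 4 + 1 + 2 + 1 + 2 + 1 + 1 = 16.

16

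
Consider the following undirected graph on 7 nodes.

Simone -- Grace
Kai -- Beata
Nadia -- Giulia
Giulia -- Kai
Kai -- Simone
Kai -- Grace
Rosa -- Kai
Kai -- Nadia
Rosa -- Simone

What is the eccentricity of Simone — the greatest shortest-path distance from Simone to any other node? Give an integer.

Distances from Simone: Beata:2, Giulia:2, Grace:1, Kai:1, Nadia:2, Rosa:1.
The largest is 2 (to Nadia, Giulia, and Beata), so the eccentricity of Simone is 2.

2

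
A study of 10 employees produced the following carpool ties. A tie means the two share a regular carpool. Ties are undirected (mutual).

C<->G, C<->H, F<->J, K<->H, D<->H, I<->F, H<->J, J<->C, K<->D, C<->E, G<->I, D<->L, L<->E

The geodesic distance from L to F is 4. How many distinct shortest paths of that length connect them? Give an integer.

The shortest distance is 4. The length-4 paths are: L–E–C–J–F; L–D–H–J–F.
That gives 2 distinct shortest paths.

2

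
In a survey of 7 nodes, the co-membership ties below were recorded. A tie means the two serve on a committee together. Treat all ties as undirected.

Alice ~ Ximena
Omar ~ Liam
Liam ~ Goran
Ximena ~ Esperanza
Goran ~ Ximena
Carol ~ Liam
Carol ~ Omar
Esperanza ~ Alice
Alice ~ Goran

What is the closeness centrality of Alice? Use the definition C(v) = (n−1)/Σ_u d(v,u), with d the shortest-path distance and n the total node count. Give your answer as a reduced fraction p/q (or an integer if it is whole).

Distances from Alice: Carol:3, Esperanza:1, Goran:1, Liam:2, Omar:3, Ximena:1. Sum = 11.
n = 7, so closeness = 6/11.

6/11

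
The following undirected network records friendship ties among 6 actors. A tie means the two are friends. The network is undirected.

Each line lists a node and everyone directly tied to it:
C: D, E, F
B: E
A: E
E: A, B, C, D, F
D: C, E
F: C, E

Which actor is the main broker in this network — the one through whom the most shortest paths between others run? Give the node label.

Unnormalized betweenness of each node: A:0, B:0, C:1/2, D:0, E:15/2, F:0.
E has the largest value, 15/2, making it the main broker — the node through which the most shortest paths run.

E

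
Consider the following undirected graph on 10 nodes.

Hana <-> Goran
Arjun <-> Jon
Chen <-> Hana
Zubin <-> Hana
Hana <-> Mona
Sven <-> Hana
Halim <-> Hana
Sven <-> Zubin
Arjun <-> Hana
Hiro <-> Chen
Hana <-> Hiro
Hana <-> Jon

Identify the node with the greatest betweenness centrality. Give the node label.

Unnormalized betweenness of each node: Arjun:0, Chen:0, Goran:0, Halim:0, Hana:33, Hiro:0, Jon:0, Mona:0, Sven:0, Zubin:0.
Hana has the largest value, 33, making it the main broker — the node through which the most shortest paths run.

Hana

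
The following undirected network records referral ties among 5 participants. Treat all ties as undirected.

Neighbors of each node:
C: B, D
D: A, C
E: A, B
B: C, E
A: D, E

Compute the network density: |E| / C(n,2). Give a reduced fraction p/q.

1/2

There are 5 edges and 5 nodes, so the maximum possible is C(5,2) = 10.
Density = 5/10 = 1/2.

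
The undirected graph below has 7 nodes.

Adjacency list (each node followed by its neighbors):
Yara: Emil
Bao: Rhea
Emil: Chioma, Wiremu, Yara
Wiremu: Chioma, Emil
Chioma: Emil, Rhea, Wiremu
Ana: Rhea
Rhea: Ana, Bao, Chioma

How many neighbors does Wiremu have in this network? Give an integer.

Wiremu is directly tied to Chioma and Emil. That is 2 neighbors, so the degree of Wiremu is 2.

2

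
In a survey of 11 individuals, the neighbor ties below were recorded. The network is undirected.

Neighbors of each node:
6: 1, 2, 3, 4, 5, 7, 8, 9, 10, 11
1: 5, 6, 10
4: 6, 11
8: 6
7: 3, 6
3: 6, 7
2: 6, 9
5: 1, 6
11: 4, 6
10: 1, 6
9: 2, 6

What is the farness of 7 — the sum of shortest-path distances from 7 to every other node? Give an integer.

Distances from 7: 1:2, 2:2, 3:1, 4:2, 5:2, 6:1, 8:2, 9:2, 10:2, 11:2.
Sum = 2 + 2 + 1 + 2 + 2 + 1 + 2 + 2 + 2 + 2 = 18.

18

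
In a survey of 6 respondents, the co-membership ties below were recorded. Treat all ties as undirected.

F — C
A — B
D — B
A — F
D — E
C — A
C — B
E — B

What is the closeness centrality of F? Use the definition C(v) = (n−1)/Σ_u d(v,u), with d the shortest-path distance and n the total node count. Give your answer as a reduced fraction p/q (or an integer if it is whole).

1/2

Distances from F: A:1, B:2, C:1, D:3, E:3. Sum = 10.
n = 6, so closeness = 5/10 = 1/2.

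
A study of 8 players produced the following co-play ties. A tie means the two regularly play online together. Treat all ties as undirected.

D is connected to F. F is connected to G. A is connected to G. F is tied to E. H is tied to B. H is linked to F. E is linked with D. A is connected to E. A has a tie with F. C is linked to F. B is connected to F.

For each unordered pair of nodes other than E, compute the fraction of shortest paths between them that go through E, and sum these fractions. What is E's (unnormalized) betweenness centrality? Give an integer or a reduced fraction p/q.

Pairs whose geodesics pass through E — D–A: 1/2.
All other pairs contribute 0.
Summing the contributions gives betweenness(E) = 1/2.

1/2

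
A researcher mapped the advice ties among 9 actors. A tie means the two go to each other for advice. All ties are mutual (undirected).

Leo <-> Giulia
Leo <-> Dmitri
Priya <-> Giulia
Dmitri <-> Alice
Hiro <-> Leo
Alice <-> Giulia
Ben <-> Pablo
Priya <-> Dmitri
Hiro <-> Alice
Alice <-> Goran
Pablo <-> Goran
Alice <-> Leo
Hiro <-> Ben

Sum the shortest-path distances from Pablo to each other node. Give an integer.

19

Distances from Pablo: Alice:2, Ben:1, Dmitri:3, Giulia:3, Goran:1, Hiro:2, Leo:3, Priya:4.
Sum = 2 + 1 + 3 + 3 + 1 + 2 + 3 + 4 = 19.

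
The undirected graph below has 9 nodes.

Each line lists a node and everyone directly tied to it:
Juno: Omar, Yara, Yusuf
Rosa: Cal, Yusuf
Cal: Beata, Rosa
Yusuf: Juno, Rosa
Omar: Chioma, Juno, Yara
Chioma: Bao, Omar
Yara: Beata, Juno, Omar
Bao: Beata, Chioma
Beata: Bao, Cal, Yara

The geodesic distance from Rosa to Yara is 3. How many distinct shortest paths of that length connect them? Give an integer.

2

The shortest distance is 3. The length-3 paths are: Rosa–Cal–Beata–Yara; Rosa–Yusuf–Juno–Yara.
That gives 2 distinct shortest paths.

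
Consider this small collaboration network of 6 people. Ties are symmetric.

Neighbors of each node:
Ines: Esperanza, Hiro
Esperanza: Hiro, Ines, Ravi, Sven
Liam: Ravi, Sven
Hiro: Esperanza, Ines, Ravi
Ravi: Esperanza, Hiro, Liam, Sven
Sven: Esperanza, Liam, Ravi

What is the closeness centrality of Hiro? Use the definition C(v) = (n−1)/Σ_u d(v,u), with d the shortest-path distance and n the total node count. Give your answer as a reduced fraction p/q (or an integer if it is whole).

Distances from Hiro: Esperanza:1, Ines:1, Liam:2, Ravi:1, Sven:2. Sum = 7.
n = 6, so closeness = 5/7.

5/7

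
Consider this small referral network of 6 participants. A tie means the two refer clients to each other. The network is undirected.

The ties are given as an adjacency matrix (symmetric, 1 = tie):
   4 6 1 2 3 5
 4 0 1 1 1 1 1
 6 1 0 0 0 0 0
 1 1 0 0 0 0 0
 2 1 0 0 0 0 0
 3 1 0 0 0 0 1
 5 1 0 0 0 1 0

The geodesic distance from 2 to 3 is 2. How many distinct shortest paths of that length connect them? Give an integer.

1

The shortest distance is 2, and the only length-2 path is 2–4–3. So there is exactly 1 shortest path.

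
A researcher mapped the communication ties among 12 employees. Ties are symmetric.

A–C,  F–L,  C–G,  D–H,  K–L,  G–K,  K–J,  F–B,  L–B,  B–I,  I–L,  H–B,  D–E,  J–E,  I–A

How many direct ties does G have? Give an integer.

2

G is directly tied to C and K. That is 2 neighbors, so the degree of G is 2.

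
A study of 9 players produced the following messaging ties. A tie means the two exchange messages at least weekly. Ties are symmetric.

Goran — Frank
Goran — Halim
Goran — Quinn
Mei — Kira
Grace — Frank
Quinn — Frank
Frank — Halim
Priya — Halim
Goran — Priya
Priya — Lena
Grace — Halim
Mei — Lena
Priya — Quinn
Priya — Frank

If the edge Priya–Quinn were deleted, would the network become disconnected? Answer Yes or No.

No

Even without that edge, Priya still reaches Quinn via Priya – Goran – Quinn, so the network stays connected. Not a bridge.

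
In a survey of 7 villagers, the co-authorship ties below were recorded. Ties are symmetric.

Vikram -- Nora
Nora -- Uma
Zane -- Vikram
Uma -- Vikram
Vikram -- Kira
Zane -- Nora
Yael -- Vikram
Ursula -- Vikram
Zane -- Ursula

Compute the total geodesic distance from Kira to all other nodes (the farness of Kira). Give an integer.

11

Distances from Kira: Nora:2, Uma:2, Ursula:2, Vikram:1, Yael:2, Zane:2.
Sum = 2 + 2 + 2 + 1 + 2 + 2 = 11.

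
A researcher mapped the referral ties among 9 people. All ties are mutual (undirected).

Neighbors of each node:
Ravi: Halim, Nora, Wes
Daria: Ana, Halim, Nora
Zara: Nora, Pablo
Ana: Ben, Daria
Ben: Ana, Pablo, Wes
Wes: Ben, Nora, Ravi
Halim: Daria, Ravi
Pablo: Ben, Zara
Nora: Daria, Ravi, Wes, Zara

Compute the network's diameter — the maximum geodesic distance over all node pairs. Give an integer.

Eccentricity of each node (its greatest distance to any other): Ana:3, Ben:3, Daria:3, Halim:4, Nora:2, Pablo:4, Ravi:3, Wes:2, Zara:3.
The maximum eccentricity is 4, realized for instance by the pair Halim–Pablo via Halim – Ravi – Nora – Zara – Pablo. So the diameter is 4.

4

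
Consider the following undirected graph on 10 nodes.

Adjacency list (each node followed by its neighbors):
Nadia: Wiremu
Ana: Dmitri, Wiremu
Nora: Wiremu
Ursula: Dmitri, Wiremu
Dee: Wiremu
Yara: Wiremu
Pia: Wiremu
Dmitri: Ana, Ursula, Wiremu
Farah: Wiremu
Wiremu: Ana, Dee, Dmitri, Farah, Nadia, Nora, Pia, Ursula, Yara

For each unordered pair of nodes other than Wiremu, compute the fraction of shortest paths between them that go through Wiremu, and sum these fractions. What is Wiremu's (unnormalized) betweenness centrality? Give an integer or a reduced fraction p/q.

67/2

Pairs whose geodesics pass through Wiremu — Nora–Yara: 1; Nora–Farah: 1; Nora–Dee: 1; Nora–Pia: 1; Nora–Nadia: 1; Nora–Ursula: 1; Nora–Ana: 1; Nora–Dmitri: 1; Yara–Farah: 1; Yara–Dee: 1; Yara–Pia: 1; Yara–Nadia: 1; Yara–Ursula: 1; Yara–Ana: 1 … (+20 more pairs).
All other pairs contribute 0.
Summing the contributions gives betweenness(Wiremu) = 67/2.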